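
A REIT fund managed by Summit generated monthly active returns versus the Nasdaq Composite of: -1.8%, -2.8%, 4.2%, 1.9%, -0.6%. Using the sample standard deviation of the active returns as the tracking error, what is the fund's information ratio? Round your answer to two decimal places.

r̄ = (-1.8 − 2.8 + 4.2 + 1.9 − 0.6) / 5 = 0.1800%
Σ(r − r̄)² = (-1.8 − 0.1800)² + (-2.8 − 0.1800)² + … = 32.5280
σ = √[32.5280 / 4] = 2.8517%
IR = r̄ / tracking error = 0.1800 / 2.8517 = 0.0631

0.06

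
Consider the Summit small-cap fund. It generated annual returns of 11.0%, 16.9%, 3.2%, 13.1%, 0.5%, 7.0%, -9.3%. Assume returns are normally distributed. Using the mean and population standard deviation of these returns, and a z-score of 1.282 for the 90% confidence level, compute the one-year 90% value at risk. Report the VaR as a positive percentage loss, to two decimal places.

r̄ = (11 + 16.9 + 3.2 + 13.1 + 0.5 + 7 − 9.3) / 7 = 6.0571%
Population std dev = √[467.3771 / 7] = 8.1712%
VaR = −(r̄ − z·σ) = −(6.0571 − 1.282 × 8.1712) = −(-4.4184) = 4.4184%

4.42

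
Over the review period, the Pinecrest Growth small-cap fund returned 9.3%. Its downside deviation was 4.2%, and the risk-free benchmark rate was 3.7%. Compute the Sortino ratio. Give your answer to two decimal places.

1.33

Sortino = (Rp − Rf) / σd = (9.3% − 3.7%) / 4.2% = 5.60% / 4.2% = 1.3333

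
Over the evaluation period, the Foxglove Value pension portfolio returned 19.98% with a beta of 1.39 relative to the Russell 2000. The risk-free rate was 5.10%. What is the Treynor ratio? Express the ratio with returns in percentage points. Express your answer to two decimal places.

Treynor = (Rp − Rf) / β = (19.98% − 5.10%) / 1.39 = 14.88 / 1.39 = 10.7050

10.71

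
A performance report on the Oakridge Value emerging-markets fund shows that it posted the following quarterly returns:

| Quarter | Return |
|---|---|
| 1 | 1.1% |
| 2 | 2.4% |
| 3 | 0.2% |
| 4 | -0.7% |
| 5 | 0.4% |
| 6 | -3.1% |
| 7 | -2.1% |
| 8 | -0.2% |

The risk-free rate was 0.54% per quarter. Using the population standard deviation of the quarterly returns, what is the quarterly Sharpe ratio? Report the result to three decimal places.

r̄ = (1.1 + 2.4 + 0.2 − 0.7 + 0.4 − 3.1 − 2.1 − 0.2) / 8 = -2.00 / 8 = -0.2500%
Population σ = √[Σ(r − r̄)² / 8] = √[21.2200 / 8] = √2.6525 = 1.6286%
Sharpe = (r̄ − rf) / σ = (-0.2500 − 0.54) / 1.6286 = -0.7900 / 1.6286 = -0.4851

-0.485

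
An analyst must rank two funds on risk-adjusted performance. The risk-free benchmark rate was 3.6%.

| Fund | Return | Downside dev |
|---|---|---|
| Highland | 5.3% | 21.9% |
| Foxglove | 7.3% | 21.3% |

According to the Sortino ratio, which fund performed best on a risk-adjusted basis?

Foxglove

Highland: Sortino ratio = (5.3% − 3.6%) / 21.9% = 0.078
Foxglove: Sortino ratio = (7.3% − 3.6%) / 21.3% = 0.174
Highest: Foxglove (0.174).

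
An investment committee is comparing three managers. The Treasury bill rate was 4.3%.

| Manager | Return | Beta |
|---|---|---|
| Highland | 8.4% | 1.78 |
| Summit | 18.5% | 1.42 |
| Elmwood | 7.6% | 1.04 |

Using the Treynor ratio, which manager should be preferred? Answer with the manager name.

Summit

Highland: Treynor = (8.4% − 4.3%) / 1.78 = 2.303
Summit: Treynor = (18.5% − 4.3%) / 1.42 = 10.000
Elmwood: Treynor = (7.6% − 4.3%) / 1.04 = 3.173
Highest: Summit (10.000).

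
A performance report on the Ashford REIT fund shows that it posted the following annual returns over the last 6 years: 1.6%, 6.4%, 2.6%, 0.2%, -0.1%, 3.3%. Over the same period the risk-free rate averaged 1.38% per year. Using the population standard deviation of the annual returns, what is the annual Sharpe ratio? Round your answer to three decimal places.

0.437

Mean return μ = 14.00 / 6 = 2.3333%
Population σ = √[Σ(r − μ)² / 6] = √[28.5533 / 6] = √4.7589 = 2.1815%
Sharpe = (μ − rf) / σ = (2.3333 − 1.38) / 2.1815 = 0.9533 / 2.1815 = 0.4370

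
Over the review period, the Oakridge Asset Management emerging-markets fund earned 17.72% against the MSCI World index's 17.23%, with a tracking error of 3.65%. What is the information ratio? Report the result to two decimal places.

IR = (Rp − Rb) / TE = (17.72% − 17.23%) / 3.65% = 0.49% / 3.65% = 0.1342

0.13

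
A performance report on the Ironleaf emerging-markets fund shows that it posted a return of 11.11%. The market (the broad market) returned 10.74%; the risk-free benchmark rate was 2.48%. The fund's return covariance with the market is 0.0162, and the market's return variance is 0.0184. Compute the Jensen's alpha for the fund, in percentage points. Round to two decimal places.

1.36

β = Cov / Var = 0.0162 / 0.0184 = 0.8804
E[R] = Rf + β(Rm − Rf) = 2.48% + 0.8804 × (10.74% − 2.48%) = 9.7521%
α = Rp − E[R] = 11.11% − 9.7521% = 1.3579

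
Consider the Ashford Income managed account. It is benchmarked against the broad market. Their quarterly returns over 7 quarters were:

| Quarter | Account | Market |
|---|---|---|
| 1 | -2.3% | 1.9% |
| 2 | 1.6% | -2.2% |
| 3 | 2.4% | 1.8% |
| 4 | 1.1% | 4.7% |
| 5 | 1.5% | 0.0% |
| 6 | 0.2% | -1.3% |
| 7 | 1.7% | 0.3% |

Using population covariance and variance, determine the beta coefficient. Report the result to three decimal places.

-0.087

r̄p = 0.8857%,  r̄m = 0.7429%
Cov = Σ(rp − r̄p)(rm − r̄m) / 7 = -0.3937
Var(rm) = Σ(rm − r̄m)² / 7 = 4.5282
β = Cov / Var = -0.3937 / 4.5282 = -0.0869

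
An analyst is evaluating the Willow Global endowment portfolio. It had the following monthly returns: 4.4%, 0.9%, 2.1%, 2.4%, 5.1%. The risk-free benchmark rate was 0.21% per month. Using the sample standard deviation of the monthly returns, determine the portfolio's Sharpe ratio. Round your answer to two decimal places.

r̄ = (4.4 + 0.9 + 2.1 + 2.4 + 5.1) / 5 = 2.9800%
Sample σ = √[Σ(r − r̄)² / 4] = √[11.9480 / 4] = √2.9870 = 1.7283%
Sharpe = (r̄ − rf) / σ = (2.9800 − 0.21) / 1.7283 = 2.7700 / 1.7283 = 1.6027

1.60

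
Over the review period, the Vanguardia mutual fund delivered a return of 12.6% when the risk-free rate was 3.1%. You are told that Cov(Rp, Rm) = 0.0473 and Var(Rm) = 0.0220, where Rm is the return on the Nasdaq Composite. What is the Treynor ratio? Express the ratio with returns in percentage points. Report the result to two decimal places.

β = Cov / Var = 0.0473 / 0.0220 = 2.1500
Treynor = (Rp − Rf) / β = (12.6% − 3.1%) / 2.1500 = 9.50 / 2.1500 = 4.4186

4.42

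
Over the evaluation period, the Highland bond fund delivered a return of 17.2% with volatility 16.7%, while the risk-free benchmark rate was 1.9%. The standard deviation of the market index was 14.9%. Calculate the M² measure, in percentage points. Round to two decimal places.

15.55

Sharpe = (Rp − Rf) / σp = (17.2% − 1.9%) / 16.7% = 0.9162
M² = Rf + Sharpe × σm = 1.9% + 0.9162 × 14.9% = 15.5514%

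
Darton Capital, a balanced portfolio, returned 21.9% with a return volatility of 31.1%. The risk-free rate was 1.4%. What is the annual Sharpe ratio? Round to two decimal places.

0.66

Sharpe = (Rp − Rf) / σp = (21.9% − 1.4%) / 31.1% = 20.50% / 31.1% = 0.6592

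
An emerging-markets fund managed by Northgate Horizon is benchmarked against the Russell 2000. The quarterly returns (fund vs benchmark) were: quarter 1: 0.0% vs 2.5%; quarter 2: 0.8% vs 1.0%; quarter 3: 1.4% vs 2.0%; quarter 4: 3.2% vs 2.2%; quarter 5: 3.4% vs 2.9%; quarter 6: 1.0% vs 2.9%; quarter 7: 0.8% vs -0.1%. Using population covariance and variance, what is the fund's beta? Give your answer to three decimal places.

0.417

r̄p = 1.5143%,  r̄m = 1.9143%
Cov = Σ(rp − r̄p)(rm − r̄m) / 7 = 0.4327
Var(rm) = Σ(rm − r̄m)² / 7 = 1.0384
β = Cov / Var = 0.4327 / 1.0384 = 0.4167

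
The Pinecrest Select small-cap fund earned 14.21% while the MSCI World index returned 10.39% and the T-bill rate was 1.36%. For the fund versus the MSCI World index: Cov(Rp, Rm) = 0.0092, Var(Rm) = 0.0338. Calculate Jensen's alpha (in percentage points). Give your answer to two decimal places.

β = Cov / Var = 0.0092 / 0.0338 = 0.2722
E[R] = Rf + β(Rm − Rf) = 1.36% + 0.2722 × (10.39% − 1.36%) = 3.8180%
α = Rp − E[R] = 14.21% − 3.8180% = 10.3920

10.39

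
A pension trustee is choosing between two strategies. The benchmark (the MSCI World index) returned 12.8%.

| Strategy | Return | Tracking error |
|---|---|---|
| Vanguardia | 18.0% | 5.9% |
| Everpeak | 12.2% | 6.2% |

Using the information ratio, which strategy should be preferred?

Vanguardia: IR = (18.0% − 12.8%) / 5.9% = 0.881
Everpeak: IR = (12.2% − 12.8%) / 6.2% = -0.097
Highest: Vanguardia (0.881).

Vanguardia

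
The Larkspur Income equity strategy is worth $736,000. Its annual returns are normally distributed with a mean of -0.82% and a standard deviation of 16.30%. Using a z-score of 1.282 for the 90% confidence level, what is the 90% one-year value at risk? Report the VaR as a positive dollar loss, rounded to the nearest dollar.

$159,834

Return at the 90% tail: μ − z·σ = -0.82% − 1.282 × 16.30% = -0.82 − 20.8966 = -21.7166%
VaR = −(-21.7166%) × $736,000 = 21.7166% × $736,000 = $159,834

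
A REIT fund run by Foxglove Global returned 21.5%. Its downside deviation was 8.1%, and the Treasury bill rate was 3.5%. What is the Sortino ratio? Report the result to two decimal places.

2.22

Sortino = (Rp − Rf) / σd = (21.5% − 3.5%) / 8.1% = 18.00% / 8.1% = 2.2222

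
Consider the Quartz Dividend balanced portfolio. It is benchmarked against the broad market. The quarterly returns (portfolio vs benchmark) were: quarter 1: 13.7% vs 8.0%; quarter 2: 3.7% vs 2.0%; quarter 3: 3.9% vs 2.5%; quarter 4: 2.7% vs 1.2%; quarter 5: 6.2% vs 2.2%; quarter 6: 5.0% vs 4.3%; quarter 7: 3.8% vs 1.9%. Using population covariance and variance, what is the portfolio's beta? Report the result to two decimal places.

r̄p = 5.5714%,  r̄m = 3.1571%
Cov = Σ(rp − r̄p)(rm − r̄m) / 7 = 7.0316
Var(rm) = Σ(rm − r̄m)² / 7 = 4.6939
β = Cov / Var = 7.0316 / 4.6939 = 1.4980

1.50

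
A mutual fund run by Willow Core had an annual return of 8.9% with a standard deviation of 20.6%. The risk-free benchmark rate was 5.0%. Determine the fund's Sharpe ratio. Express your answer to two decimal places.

Sharpe = (Rp − Rf) / σp = (8.9% − 5.0%) / 20.6% = 3.90% / 20.6% = 0.1893

0.19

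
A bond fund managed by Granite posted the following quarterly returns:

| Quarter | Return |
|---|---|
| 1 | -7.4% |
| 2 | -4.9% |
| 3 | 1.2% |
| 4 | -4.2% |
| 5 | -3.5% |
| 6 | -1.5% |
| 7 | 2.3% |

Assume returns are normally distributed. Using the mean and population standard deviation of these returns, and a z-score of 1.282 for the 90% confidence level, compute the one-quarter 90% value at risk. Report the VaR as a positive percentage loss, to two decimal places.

Mean return r̄ = -18.00 / 7 = -2.5714%
Σ(r − r̄)² = (-7.4 − (-2.5714))² + (-4.9 − (-2.5714))² + … = 71.3543
population σ = √(71.3543 / 7) = √10.1935 = 3.1927%
VaR = −(r̄ − z·σ) = −(-2.5714 − 1.282 × 3.1927) = −(-6.6644) = 6.6644%

6.66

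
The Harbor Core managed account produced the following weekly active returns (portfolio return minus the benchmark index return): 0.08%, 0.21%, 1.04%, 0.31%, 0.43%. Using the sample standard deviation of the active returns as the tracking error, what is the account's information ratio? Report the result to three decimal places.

1.110

r̄ = (0.08 + 0.21 + 1.04 + 0.31 + 0.43) / 5 = 2.070 / 5 = 0.4140%
Σ(r − r̄)² = 0.5561; sample σ = √(0.5561/4) = 0.3729%
IR = r̄ / tracking error = 0.4140 / 0.3729 = 1.1102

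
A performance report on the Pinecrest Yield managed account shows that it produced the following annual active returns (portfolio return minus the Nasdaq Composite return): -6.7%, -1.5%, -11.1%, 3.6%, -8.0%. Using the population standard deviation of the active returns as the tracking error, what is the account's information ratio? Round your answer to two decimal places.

-0.91

μ = (-6.7 − 1.5 − 11.1 + 3.6 − 8) / 5 = -4.7400%
Population std dev = √[134.9720 / 5] = 5.1956%
IR = μ / tracking error = -4.7400 / 5.1956 = -0.9123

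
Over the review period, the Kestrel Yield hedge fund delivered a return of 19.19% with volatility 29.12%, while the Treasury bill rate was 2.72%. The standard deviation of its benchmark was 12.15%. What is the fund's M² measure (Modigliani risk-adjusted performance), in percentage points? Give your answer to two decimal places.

Sharpe = (Rp − Rf) / σp = (19.19% − 2.72%) / 29.12% = 0.5656
M² = Rf + Sharpe × σm = 2.72% + 0.5656 × 12.15% = 9.5920%

9.59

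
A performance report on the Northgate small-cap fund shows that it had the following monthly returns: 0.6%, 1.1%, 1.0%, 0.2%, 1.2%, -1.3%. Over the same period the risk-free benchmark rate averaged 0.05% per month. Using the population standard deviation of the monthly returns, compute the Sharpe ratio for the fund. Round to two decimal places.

r̄ = (0.6 + 1.1 + 1 + 0.2 + 1.2 − 1.3) / 6 = 2.80 / 6 = 0.4667%
Σ(r − r̄)² = 4.4333; population σ = √(4.4333/6) = 0.8596%
Sharpe = (r̄ − rf) / σ = (0.4667 − 0.05) / 0.8596 = 0.4167 / 0.8596 = 0.4848

0.48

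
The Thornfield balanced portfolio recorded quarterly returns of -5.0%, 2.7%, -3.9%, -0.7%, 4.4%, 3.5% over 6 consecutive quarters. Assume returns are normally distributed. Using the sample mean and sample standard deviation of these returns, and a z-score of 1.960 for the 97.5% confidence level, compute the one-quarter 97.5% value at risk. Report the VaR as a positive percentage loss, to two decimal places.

μ = (-5 + 2.7 − 3.9 − 0.7 + 4.4 + 3.5) / 6 = 0.1667%
Σ(r − μ)² = 79.4333; sample σ = √(79.4333/5) = 3.9858%
VaR = −(μ − z·σ) = −(0.1667 − 1.960 × 3.9858) = −(-7.6455) = 7.6455%

7.65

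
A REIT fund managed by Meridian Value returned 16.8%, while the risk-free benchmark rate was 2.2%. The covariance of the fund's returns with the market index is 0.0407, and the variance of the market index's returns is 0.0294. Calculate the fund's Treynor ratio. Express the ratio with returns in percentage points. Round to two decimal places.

β = Cov / Var = 0.0407 / 0.0294 = 1.3844
Treynor = (Rp − Rf) / β = (16.8% − 2.2%) / 1.3844 = 14.60 / 1.3844 = 10.5461

10.55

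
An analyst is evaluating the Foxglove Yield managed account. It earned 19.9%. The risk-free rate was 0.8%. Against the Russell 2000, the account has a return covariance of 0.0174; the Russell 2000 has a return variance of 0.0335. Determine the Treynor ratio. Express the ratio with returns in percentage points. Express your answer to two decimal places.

36.77

β = Cov / Var = 0.0174 / 0.0335 = 0.5194
Treynor = (Rp − Rf) / β = (19.9% − 0.8%) / 0.5194 = 19.10 / 0.5194 = 36.7732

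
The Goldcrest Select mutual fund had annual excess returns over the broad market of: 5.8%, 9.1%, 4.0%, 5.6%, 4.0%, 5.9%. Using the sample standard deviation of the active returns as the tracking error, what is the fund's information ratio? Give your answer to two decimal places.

3.07

Mean return μ = 34.40 / 6 = 5.7333%
Σ(r − μ)² = (5.8 − 5.7333)² + (9.1 − 5.7333)² + … = 17.3933
σ = √[17.3933 / 5] = 1.8651%
IR = μ / tracking error = 5.7333 / 1.8651 = 3.0740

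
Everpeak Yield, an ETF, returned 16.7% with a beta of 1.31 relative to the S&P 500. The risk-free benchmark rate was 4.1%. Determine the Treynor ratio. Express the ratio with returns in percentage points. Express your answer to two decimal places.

9.62

Treynor = (Rp − Rf) / β = (16.7% − 4.1%) / 1.31 = 12.60 / 1.31 = 9.6183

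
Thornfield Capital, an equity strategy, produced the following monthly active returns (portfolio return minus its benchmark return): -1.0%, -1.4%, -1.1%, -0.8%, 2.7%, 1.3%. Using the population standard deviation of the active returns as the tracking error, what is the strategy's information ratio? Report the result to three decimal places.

Mean return r̄ = -0.30 / 6 = -0.0500%
Population std dev = √[13.7750 / 6] = 1.5152%
IR = r̄ / tracking error = -0.0500 / 1.5152 = -0.0330

-0.033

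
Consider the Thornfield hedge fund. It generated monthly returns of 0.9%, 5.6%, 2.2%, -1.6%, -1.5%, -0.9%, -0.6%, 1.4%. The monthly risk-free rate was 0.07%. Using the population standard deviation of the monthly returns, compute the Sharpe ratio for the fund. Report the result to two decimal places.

Mean return r̄ = 5.50 / 8 = 0.6875%
Σ(r − r̄)² = (0.9 − 0.6875)² + (5.6 − 0.6875)² + (2.2 − 0.6875)² + … = 41.1688
population σ = √(41.1688 / 8) = √5.1461 = 2.2685%
Sharpe = (r̄ − rf) / σ = (0.6875 − 0.07) / 2.2685 = 0.6175 / 2.2685 = 0.2722

0.27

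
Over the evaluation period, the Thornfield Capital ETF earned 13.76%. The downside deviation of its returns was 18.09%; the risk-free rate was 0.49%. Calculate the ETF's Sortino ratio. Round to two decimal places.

0.73

Sortino = (Rp − Rf) / σd = (13.76% − 0.49%) / 18.09% = 13.27% / 18.09% = 0.7336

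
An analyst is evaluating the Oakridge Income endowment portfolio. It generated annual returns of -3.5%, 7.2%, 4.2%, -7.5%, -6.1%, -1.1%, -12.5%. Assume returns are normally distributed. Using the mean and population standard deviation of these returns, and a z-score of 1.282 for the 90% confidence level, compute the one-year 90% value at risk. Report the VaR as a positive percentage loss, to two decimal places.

10.86

Mean return μ = -19.30 / 7 = -2.7571%
Population std dev = √[279.4371 / 7] = 6.3182%
VaR = −(μ − z·σ) = −(-2.7571 − 1.282 × 6.3182) = −(-10.8570) = 10.8570%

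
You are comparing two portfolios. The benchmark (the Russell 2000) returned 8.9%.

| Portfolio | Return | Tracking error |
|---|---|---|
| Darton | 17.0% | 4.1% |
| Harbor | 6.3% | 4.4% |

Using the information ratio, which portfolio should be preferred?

Darton: IR = (17.0% − 8.9%) / 4.1% = 1.976
Harbor: IR = (6.3% − 8.9%) / 4.4% = -0.591
Highest: Darton (1.976).

Darton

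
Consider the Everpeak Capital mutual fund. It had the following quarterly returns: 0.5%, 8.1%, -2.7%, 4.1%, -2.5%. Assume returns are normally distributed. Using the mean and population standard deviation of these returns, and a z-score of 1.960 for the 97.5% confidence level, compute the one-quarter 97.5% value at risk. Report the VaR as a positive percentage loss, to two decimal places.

Mean return r̄ = 7.50 / 5 = 1.5000%
Σ(r − r̄)² = 84.9600; population σ = √(84.9600/5) = 4.1221%
VaR = −(r̄ − z·σ) = −(1.5000 − 1.960 × 4.1221) = −(-6.5793) = 6.5793%

6.58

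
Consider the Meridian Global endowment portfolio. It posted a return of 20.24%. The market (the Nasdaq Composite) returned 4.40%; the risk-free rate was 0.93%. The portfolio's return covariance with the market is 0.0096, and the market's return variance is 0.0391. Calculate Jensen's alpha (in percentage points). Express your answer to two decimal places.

18.46

β = Cov / Var = 0.0096 / 0.0391 = 0.2455
E[R] = Rf + β(Rm − Rf) = 0.93% + 0.2455 × (4.40% − 0.93%) = 1.7819%
α = Rp − E[R] = 20.24% − 1.7819% = 18.4581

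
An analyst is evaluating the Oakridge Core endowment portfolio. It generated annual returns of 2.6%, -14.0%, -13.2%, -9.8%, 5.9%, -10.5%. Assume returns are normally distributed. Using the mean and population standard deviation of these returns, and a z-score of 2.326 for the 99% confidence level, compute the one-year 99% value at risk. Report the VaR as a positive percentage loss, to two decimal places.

24.63

r̄ = (2.6 − 14 − 13.2 − 9.8 + 5.9 − 10.5) / 6 = -39.00 / 6 = -6.5000%
Σ(r − r̄)² = 364.6000; population σ = √(364.6000/6) = 7.7953%
VaR = −(r̄ − z·σ) = −(-6.5000 − 2.326 × 7.7953) = −(-24.6319) = 24.6319%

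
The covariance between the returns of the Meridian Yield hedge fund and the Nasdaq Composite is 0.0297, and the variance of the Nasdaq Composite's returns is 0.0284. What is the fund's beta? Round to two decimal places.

1.05

β = Cov(Rp, Rm) / Var(Rm) = 0.0297 / 0.0284 = 1.0458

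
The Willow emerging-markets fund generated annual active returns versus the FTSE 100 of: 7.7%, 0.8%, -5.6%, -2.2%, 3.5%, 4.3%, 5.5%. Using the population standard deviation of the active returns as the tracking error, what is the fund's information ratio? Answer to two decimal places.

0.47

Mean return r̄ = 14.00 / 7 = 2.0000%
Σ(r − r̄)² = (7.7 − 2.0000)² + (0.8 − 2.0000)² + (-5.6 − 2.0000)² + … = 129.1200
population σ = √(129.1200 / 7) = √18.4457 = 4.2948%
IR = r̄ / tracking error = 2.0000 / 4.2948 = 0.4657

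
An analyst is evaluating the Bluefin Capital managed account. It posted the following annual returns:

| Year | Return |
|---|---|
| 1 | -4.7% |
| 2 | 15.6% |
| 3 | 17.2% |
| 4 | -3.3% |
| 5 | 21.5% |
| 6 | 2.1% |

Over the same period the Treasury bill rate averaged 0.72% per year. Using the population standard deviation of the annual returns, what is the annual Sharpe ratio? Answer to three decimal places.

Mean return r̄ = 48.40 / 6 = 8.0667%
Σ(r − r̄)² = 648.4133; population σ = √(648.4133/6) = 10.3956%
Sharpe = (r̄ − rf) / σ = (8.0667 − 0.72) / 10.3956 = 7.3467 / 10.3956 = 0.7067

0.707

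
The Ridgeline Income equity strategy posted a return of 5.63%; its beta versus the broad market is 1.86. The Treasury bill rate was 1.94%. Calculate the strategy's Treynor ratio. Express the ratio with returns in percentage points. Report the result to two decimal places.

1.98

Treynor = (Rp − Rf) / β = (5.63% − 1.94%) / 1.86 = 3.69 / 1.86 = 1.9839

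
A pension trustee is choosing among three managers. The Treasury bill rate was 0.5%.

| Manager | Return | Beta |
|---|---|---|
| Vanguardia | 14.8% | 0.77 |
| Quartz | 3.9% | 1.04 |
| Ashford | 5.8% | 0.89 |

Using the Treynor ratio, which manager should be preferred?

Vanguardia

Vanguardia: Treynor = (14.8% − 0.5%) / 0.77 = 18.571
Quartz: Treynor = (3.9% − 0.5%) / 1.04 = 3.269
Ashford: Treynor = (5.8% − 0.5%) / 0.89 = 5.955
Highest: Vanguardia (18.571).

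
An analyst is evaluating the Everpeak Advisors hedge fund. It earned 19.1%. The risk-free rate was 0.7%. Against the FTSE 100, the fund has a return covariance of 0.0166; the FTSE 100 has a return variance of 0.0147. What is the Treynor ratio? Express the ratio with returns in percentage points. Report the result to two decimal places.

β = Cov / Var = 0.0166 / 0.0147 = 1.1293
Treynor = (Rp − Rf) / β = (19.1% − 0.7%) / 1.1293 = 18.40 / 1.1293 = 16.2933

16.29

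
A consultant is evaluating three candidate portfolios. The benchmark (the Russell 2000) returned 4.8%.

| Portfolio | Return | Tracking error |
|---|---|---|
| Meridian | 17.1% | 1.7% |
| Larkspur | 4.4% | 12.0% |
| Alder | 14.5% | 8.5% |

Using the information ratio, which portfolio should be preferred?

Meridian

Meridian: IR = (17.1% − 4.8%) / 1.7% = 7.235
Larkspur: IR = (4.4% − 4.8%) / 12.0% = -0.033
Alder: IR = (14.5% − 4.8%) / 8.5% = 1.141
Highest: Meridian (7.235).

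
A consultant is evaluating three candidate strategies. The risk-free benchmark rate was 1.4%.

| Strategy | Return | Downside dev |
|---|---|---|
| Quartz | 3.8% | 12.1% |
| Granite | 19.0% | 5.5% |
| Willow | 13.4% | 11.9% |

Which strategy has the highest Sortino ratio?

Quartz: Sortino ratio = (3.8% − 1.4%) / 12.1% = 0.198
Granite: Sortino ratio = (19.0% − 1.4%) / 5.5% = 3.200
Willow: Sortino ratio = (13.4% − 1.4%) / 11.9% = 1.008
Highest: Granite (3.200).

Granite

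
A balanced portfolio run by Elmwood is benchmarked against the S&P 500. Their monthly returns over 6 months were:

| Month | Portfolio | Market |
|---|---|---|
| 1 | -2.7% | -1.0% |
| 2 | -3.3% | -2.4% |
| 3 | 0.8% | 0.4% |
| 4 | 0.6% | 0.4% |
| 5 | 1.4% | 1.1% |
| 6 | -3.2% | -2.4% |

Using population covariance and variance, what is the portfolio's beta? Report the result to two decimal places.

r̄p = -1.0667%,  r̄m = -0.6500%
Cov = Σ(rp − r̄p)(rm − r̄m) / 6 = 2.7067
Var(rm) = Σ(rm − r̄m)² / 6 = 1.9192
β = Cov / Var = 2.7067 / 1.9192 = 1.4103

1.41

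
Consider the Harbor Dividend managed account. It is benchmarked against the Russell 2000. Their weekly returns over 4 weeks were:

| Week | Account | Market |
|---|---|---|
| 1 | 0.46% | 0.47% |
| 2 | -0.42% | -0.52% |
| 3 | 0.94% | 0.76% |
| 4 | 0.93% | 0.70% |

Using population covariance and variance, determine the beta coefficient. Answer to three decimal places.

1.061

r̄p = 0.4775%,  r̄m = 0.3525%
Cov = Σ(rp − r̄p)(rm − r̄m) / 4 = 0.2817
Var(rm) = Σ(rm − r̄m)² / 4 = 0.2655
β = Cov / Var = 0.2817 / 0.2655 = 1.0610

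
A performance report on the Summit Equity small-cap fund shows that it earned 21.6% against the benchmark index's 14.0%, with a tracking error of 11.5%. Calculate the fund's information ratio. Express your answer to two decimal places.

IR = (Rp − Rb) / TE = (21.6% − 14.0%) / 11.5% = 7.60% / 11.5% = 0.6609

0.66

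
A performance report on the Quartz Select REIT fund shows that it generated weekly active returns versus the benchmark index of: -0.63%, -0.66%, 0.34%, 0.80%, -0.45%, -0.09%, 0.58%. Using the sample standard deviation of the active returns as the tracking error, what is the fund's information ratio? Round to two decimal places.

-0.03

r̄ = (-0.63 − 0.66 + 0.34 + 0.8 − 0.45 − 0.09 + 0.58) / 7 = -0.110 / 7 = -0.0157%
Σ(r − r̄)² = (-0.63 − (-0.0157))² + (-0.66 − (-0.0157))² + (0.34 − (-0.0157))² + … = 2.1334
σ = √[2.1334 / 6] = 0.5963%
IR = r̄ / tracking error = -0.0157 / 0.5963 = -0.0263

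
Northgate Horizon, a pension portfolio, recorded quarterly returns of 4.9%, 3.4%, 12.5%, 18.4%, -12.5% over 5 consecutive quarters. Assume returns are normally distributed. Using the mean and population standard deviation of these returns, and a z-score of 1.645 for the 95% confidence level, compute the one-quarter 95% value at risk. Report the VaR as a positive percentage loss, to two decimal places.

11.82

μ = (4.9 + 3.4 + 12.5 + 18.4 − 12.5) / 5 = 5.3400%
Population σ = √[Σ(r − μ)² / 5] = √[544.0520 / 5] = √108.8104 = 10.4312%
VaR = −(μ − z·σ) = −(5.3400 − 1.645 × 10.4312) = −(-11.8193) = 11.8193%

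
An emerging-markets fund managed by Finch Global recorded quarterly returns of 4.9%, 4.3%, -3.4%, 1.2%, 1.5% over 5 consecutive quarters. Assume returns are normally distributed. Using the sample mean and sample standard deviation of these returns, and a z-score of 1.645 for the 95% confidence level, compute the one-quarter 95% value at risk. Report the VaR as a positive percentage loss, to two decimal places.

Mean return r̄ = 8.50 / 5 = 1.7000%
Sample std dev = √[43.3000 / 4] = 3.2901%
VaR = −(r̄ − z·σ) = −(1.7000 − 1.645 × 3.2901) = −(-3.7122) = 3.7122%

3.71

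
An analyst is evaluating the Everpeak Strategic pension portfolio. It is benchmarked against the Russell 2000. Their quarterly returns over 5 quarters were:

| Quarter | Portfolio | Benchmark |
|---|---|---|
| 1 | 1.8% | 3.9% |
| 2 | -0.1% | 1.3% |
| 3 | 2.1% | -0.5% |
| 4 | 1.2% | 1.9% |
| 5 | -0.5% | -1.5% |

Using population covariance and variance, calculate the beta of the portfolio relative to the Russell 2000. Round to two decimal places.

0.24

r̄p = 0.9000%,  r̄m = 1.0200%
Cov = Σ(rp − r̄p)(rm − r̄m) / 5 = 0.8560
Var(rm) = Σ(rm − r̄m)² / 5 = 3.5616
β = Cov / Var = 0.8560 / 3.5616 = 0.2403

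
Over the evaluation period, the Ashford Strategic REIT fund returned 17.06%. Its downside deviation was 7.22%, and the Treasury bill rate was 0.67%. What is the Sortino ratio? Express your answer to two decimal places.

Sortino = (Rp − Rf) / σd = (17.06% − 0.67%) / 7.22% = 16.39% / 7.22% = 2.2701

2.27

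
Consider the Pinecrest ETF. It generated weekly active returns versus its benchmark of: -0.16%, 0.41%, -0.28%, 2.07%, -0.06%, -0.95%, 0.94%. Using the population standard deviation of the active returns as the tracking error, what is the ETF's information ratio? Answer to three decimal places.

r̄ = (-0.16 + 0.41 − 0.28 + 2.07 − 0.06 − 0.95 + 0.94) / 7 = 0.2814%
Σ(r − r̄)² = (-0.16 − 0.2814)² + (0.41 − 0.2814)² + … = 5.7923
population σ = √(5.7923 / 7) = √0.8275 = 0.9097%
IR = r̄ / tracking error = 0.2814 / 0.9097 = 0.3093

0.309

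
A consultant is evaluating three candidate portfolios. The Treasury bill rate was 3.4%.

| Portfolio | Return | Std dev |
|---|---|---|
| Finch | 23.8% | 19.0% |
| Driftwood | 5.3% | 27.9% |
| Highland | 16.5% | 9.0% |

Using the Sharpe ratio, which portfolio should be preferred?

Highland

Finch: Sharpe ratio = (23.8% − 3.4%) / 19.0% = 1.074
Driftwood: Sharpe ratio = (5.3% − 3.4%) / 27.9% = 0.068
Highland: Sharpe ratio = (16.5% − 3.4%) / 9.0% = 1.456
Highest: Highland (1.456).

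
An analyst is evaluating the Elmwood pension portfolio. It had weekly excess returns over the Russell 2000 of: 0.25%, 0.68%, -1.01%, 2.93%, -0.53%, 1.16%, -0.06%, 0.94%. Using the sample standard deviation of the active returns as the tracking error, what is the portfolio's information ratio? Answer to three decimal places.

r̄ = (0.25 + 0.68 − 1.01 + 2.93 − 0.53 + 1.16 − 0.06 + 0.94) / 8 = 0.5450%
Σ(r − r̄)² = (0.25 − 0.5450)² + (0.68 − 0.5450)² + … = 10.2674
sample σ = √(10.2674 / 7) = √1.4668 = 1.2111%
IR = r̄ / tracking error = 0.5450 / 1.2111 = 0.4500

0.450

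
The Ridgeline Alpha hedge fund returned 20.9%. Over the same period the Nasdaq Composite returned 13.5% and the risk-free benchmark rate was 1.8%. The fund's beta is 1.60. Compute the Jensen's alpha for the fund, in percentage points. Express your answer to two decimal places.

0.38

CAPM expected return = Rf + β(Rm − Rf) = 1.8% + 1.60 × (13.5% − 1.8%) = 1.8 + 1.60 × 11.70 = 20.5200%
Jensen's α = Rp − E[R] = 20.9% − 20.5200% = 0.3800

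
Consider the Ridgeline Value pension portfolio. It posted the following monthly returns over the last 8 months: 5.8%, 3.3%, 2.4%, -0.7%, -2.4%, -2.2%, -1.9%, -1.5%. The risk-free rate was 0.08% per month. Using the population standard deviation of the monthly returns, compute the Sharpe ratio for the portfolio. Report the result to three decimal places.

0.094

r̄ = (5.8 + 3.3 + 2.4 − 0.7 − 2.4 − 2.2 − 1.9 − 1.5) / 8 = 0.3500%
Population σ = √[Σ(r − r̄)² / 8] = √[66.2600 / 8] = √8.2825 = 2.8779%
Sharpe = (r̄ − rf) / σ = (0.3500 − 0.08) / 2.8779 = 0.2700 / 2.8779 = 0.0938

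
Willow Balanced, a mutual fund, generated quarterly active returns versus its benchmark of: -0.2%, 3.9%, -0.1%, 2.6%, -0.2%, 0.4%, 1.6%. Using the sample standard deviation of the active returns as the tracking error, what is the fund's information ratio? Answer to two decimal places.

Mean return μ = 8.00 / 7 = 1.1429%
Σ(r − μ)² = (-0.2 − 1.1429)² + (3.9 − 1.1429)² + (-0.1 − 1.1429)² + … = 15.6371
σ = √[15.6371 / 6] = 1.6144%
IR = μ / tracking error = 1.1429 / 1.6144 = 0.7079

0.71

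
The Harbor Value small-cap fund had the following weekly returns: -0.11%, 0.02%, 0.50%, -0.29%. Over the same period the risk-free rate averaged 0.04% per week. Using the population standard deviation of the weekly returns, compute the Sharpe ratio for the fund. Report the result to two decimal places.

μ = (-0.11 + 0.02 + 0.5 − 0.29) / 4 = 0.120 / 4 = 0.0300%
Population σ = √[Σ(r − μ)² / 4] = √[0.3430 / 4] = √0.0858 = 0.2929%
Sharpe = (μ − rf) / σ = (0.0300 − 0.04) / 0.2929 = -0.0100 / 0.2929 = -0.0341

-0.03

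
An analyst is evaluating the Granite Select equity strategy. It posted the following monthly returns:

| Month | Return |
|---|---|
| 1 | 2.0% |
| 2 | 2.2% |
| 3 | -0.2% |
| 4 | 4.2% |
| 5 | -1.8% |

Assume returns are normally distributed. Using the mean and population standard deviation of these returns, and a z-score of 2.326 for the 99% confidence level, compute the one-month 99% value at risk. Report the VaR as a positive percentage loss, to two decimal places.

Mean return r̄ = 6.40 / 5 = 1.2800%
Population σ = √[Σ(r − r̄)² / 5] = √[21.5680 / 5] = √4.3136 = 2.0769%
VaR = −(r̄ − z·σ) = −(1.2800 − 2.326 × 2.0769) = −(-3.5509) = 3.5509%

3.55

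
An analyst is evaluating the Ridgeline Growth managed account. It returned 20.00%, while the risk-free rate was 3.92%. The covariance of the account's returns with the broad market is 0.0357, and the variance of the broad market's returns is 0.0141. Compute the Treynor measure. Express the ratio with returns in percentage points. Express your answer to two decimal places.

β = Cov / Var = 0.0357 / 0.0141 = 2.5319
Treynor = (Rp − Rf) / β = (20.00% − 3.92%) / 2.5319 = 16.08 / 2.5319 = 6.3510

6.35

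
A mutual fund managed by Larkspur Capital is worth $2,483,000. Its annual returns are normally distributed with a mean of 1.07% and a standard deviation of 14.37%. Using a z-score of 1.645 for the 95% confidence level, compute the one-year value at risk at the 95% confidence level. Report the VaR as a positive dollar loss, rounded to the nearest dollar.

$560,380

Return at the 95% tail: μ − z·σ = 1.07% − 1.645 × 14.37% = 1.07 − 23.63865 = -22.56865%
VaR = −(-22.56865%) × $2,483,000 = 22.56865% × $2,483,000 = $560,380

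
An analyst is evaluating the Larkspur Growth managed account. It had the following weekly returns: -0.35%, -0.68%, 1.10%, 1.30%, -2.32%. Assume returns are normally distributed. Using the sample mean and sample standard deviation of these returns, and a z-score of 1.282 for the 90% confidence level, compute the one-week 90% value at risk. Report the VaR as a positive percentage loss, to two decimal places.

2.08

r̄ = (-0.35 − 0.68 + 1.1 + 1.3 − 2.32) / 5 = -0.950 / 5 = -0.1900%
Σ(r − r̄)² = (-0.35 − (-0.1900))² + (-0.68 − (-0.1900))² + (1.1 − (-0.1900))² + … = 8.6868
σ = √[8.6868 / 4] = 1.4737%
VaR = −(r̄ − z·σ) = −(-0.1900 − 1.282 × 1.4737) = −(-2.0793) = 2.0793%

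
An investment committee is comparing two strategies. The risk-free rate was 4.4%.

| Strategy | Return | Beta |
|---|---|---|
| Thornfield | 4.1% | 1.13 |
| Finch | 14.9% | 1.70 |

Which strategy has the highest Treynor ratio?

Finch

Thornfield: Treynor = (4.1% − 4.4%) / 1.13 = -0.265
Finch: Treynor = (14.9% − 4.4%) / 1.70 = 6.176
Highest: Finch (6.176).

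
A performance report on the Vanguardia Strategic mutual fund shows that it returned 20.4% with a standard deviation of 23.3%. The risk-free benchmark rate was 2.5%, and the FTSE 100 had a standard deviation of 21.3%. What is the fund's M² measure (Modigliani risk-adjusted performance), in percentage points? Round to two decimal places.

18.86

Sharpe = (Rp − Rf) / σp = (20.4% − 2.5%) / 23.3% = 0.7682
M² = Rf + Sharpe × σm = 2.5% + 0.7682 × 21.3% = 18.8627%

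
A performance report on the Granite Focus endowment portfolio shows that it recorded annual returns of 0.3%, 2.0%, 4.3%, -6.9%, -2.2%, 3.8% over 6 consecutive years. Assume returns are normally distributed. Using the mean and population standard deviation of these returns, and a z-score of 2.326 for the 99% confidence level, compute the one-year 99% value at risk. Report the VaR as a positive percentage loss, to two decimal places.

r̄ = (0.3 + 2 + 4.3 − 6.9 − 2.2 + 3.8) / 6 = 1.30 / 6 = 0.2167%
Population std dev = √[89.1883 / 6] = 3.8555%
VaR = −(r̄ − z·σ) = −(0.2167 − 2.326 × 3.8555) = −(-8.7512) = 8.7512%

8.75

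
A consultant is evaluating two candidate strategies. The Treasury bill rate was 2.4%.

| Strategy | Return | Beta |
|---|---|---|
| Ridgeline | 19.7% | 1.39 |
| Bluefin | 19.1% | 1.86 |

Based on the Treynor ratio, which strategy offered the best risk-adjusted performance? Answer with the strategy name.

Ridgeline: Treynor = (19.7% − 2.4%) / 1.39 = 12.446
Bluefin: Treynor = (19.1% − 2.4%) / 1.86 = 8.978
Highest: Ridgeline (12.446).

Ridgeline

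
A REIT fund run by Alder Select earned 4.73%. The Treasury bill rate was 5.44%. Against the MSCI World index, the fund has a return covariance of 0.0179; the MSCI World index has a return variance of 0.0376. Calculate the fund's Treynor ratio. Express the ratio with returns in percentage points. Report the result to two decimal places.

-1.49

β = Cov / Var = 0.0179 / 0.0376 = 0.4761
Treynor = (Rp − Rf) / β = (4.73% − 5.44%) / 0.4761 = -0.71 / 0.4761 = -1.4913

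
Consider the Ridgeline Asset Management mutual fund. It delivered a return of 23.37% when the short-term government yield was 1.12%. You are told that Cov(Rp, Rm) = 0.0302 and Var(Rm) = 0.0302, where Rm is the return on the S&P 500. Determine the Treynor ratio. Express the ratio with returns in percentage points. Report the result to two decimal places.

22.25

β = Cov / Var = 0.0302 / 0.0302 = 1.0000
Treynor = (Rp − Rf) / β = (23.37% − 1.12%) / 1.0000 = 22.25 / 1.0000 = 22.2500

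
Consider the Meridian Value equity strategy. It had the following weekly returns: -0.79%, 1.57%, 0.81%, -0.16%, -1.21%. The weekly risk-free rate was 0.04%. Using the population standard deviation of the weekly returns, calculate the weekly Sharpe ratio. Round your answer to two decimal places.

r̄ = (-0.79 + 1.57 + 0.81 − 0.16 − 1.21) / 5 = 0.0440%
Population σ = √[Σ(r − r̄)² / 5] = √[5.2251 / 5] = √1.0450 = 1.0223%
Sharpe = (r̄ − rf) / σ = (0.0440 − 0.04) / 1.0223 = 0.0040 / 1.0223 = 0.0039

0.00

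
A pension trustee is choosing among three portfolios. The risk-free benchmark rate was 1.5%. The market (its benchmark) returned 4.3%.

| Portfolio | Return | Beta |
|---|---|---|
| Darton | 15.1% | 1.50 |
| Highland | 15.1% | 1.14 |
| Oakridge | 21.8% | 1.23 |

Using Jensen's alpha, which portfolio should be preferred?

Darton: α = 15.1% − [1.5% + 1.50 × (4.3% − 1.5%)] = 9.400
Highland: α = 15.1% − [1.5% + 1.14 × (4.3% − 1.5%)] = 10.408
Oakridge: α = 21.8% − [1.5% + 1.23 × (4.3% − 1.5%)] = 16.856
Highest: Oakridge (16.856).

Oakridge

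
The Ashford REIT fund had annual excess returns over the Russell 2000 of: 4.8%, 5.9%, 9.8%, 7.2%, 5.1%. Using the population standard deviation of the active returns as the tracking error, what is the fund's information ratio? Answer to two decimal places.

3.60

r̄ = (4.8 + 5.9 + 9.8 + 7.2 + 5.1) / 5 = 6.5600%
Σ(r − r̄)² = (4.8 − 6.5600)² + (5.9 − 6.5600)² + … = 16.5720
population σ = √(16.5720 / 5) = √3.3144 = 1.8205%
IR = r̄ / tracking error = 6.5600 / 1.8205 = 3.6034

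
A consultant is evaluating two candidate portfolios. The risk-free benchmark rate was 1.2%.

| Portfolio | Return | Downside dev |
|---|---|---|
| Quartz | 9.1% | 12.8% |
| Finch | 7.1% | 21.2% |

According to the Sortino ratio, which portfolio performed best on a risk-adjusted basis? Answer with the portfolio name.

Quartz

Quartz: Sortino ratio = (9.1% − 1.2%) / 12.8% = 0.617
Finch: Sortino ratio = (7.1% − 1.2%) / 21.2% = 0.278
Highest: Quartz (0.617).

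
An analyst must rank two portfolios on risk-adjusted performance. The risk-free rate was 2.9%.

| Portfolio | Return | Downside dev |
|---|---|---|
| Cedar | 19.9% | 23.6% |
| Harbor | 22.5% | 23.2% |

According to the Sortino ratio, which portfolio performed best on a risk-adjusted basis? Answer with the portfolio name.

Harbor

Cedar: Sortino ratio = (19.9% − 2.9%) / 23.6% = 0.720
Harbor: Sortino ratio = (22.5% − 2.9%) / 23.2% = 0.845
Highest: Harbor (0.845).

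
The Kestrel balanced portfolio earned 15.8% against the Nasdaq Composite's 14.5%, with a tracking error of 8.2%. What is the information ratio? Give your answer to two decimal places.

0.16

IR = (Rp − Rb) / TE = (15.8% − 14.5%) / 8.2% = 1.30% / 8.2% = 0.1585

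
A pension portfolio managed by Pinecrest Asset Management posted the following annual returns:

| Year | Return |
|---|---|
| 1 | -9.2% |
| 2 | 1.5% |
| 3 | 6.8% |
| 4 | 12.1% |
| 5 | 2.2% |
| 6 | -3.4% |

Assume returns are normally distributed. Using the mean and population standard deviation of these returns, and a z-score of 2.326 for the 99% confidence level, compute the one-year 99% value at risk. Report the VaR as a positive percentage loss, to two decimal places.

14.20

r̄ = (-9.2 + 1.5 + 6.8 + 12.1 + 2.2 − 3.4) / 6 = 10.00 / 6 = 1.6667%
Σ(r − r̄)² = (-9.2 − 1.6667)² + (1.5 − 1.6667)² + … = 279.2733
population σ = √(279.2733 / 6) = √46.5456 = 6.8224%
VaR = −(r̄ − z·σ) = −(1.6667 − 2.326 × 6.8224) = −(-14.2022) = 14.2022%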